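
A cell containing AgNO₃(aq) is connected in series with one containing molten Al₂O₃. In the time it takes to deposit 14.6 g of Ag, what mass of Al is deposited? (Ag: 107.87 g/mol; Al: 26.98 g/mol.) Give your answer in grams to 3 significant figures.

1.22 g

n(Ag) = 14.6 / 107.87 = 0.1353 mol
Ag⁺ + e⁻ → Ag, so n(e⁻) = 0.1353 mol
The cells are in series, so the same charge (and hence the same n(e⁻) = 0.1353 mol) passes through both.
Al³⁺ + 3e⁻ → Al, so n(Al) = 0.1353 / 3 = 0.04510 mol
m(Al) = 0.04510 × 26.98 = 1.22 g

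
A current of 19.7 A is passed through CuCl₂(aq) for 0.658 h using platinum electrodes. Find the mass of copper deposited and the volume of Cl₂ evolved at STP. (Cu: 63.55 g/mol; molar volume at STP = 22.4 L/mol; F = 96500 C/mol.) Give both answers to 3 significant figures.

Q = 19.7 × 2368.8 = 46670 C; n(e⁻) = 46670 / 96500 = 0.4836 mol
Cathode: Cu²⁺ + 2e⁻ → Cu → n(Cu) = 0.4836/2 = 0.2418 mol → 15.4 g
Anode: 2Cl⁻ → Cl₂ + 2e⁻ → n(Cl₂) = 0.4836/2 = 0.2418 mol → 5.42 L

15.4 g Cu; 5.42 L Cl₂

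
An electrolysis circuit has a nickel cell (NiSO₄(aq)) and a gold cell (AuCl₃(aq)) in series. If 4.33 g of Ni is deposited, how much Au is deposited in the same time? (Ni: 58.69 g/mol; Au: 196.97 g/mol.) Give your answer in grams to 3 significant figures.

n(Ni) = 4.33 / 58.69 = 0.07378 mol
Ni²⁺ + 2e⁻ → Ni, so n(e⁻) = 2 × 0.07378 = 0.1476 mol
Since the cells are in series, n(e⁻) in the Au cell is also 0.1476 mol.
Au³⁺ + 3e⁻ → Au, so n(Au) = 0.1476 / 3 = 0.04920 mol
m(Au) = 0.04920 × 196.97 = 9.69 g

9.69 g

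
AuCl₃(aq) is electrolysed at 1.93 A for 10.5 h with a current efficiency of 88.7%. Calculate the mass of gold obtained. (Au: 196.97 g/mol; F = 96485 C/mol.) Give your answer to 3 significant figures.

Q = 1.93 × 37800 = 72950 C
n(e⁻) = 72950 / 96485 = 0.7561 mol
Au³⁺ + 3e⁻ → Au, so theoretical m(Au) = 0.2520 × 196.97 = 49.64 g
Actual mass = 88.7% × 49.64 = 44.0 g

44.0 g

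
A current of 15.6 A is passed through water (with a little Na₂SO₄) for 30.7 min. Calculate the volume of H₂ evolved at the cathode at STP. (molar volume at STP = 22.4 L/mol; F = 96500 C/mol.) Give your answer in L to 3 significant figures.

Q = 15.6 A × 1842 s = 28740 C
n(e⁻) = Q/F = 28740/96500 = 0.2978 mol
2H⁺ + 2e⁻ → H₂, so n(H₂) = 0.2978 / 2 = 0.1489 mol
V = 0.1489 × 22.4 = 3.335 L

3.34 L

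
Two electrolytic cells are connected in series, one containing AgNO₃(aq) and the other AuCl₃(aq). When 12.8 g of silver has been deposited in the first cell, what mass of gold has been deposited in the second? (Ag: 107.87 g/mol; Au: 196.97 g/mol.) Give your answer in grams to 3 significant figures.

n(Ag) = 12.8 / 107.87 = 0.1187 mol
Ag⁺ + e⁻ → Ag, so n(e⁻) = 0.1187 mol
Since the cells are in series, n(e⁻) in the Au cell is also 0.1187 mol.
Au³⁺ + 3e⁻ → Au, so n(Au) = 0.1187 / 3 = 0.03957 mol
m(Au) = 0.03957 × 196.97 = 7.79 g

7.79 g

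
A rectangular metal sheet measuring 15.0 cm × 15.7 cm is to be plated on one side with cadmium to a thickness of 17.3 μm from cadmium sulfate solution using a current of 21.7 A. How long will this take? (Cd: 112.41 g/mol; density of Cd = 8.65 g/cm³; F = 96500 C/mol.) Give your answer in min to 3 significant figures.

Plated area = 15.0 × 15.7 = 235.5 cm²
Volume = 235.5 × 17.3×10⁻⁴ cm = 0.4074 cm³
m(Cd) = 0.4074 × 8.65 = 3.524 g
n(Cd) = 3.524 / 112.41 = 0.03135 mol; n(e⁻) = 2 × 0.03135 = 0.06270 mol
Q = 0.06270 × 96500 = 6051 C
t = 6051 / 21.7 = 278.8 s = 4.65 min

4.65 min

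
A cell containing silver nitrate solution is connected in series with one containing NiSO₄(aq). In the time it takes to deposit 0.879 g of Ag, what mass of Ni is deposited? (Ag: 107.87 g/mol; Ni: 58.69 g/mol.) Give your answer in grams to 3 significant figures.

0.239 g

n(Ag) = 0.879 / 107.87 = 0.008149 mol
Ag⁺ + e⁻ → Ag, so n(e⁻) = 0.008149 mol
The cells are in series, so the same charge (and hence the same n(e⁻) = 0.008149 mol) passes through both.
Ni²⁺ + 2e⁻ → Ni, so n(Ni) = 0.008149 / 2 = 0.004075 mol
m(Ni) = 0.004075 × 58.69 = 0.239 g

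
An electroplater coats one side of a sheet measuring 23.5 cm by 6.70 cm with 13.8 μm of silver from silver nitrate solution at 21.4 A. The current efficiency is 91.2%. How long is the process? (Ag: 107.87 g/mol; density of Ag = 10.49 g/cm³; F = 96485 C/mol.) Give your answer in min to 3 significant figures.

1.74 min

Plated area = 23.5 × 6.70 = 157.5 cm²
Volume = 157.5 × 13.8×10⁻⁴ cm = 0.2174 cm³
m(Ag) = 0.2174 × 10.49 = 2.281 g
n(Ag) = 2.281 / 107.87 = 0.02115 mol; n(e⁻) = 0.02115 mol
Q = 0.02115 × 96485 / 0.912 = 2238 C
t = 2238 / 21.4 = 104.6 s = 1.74 min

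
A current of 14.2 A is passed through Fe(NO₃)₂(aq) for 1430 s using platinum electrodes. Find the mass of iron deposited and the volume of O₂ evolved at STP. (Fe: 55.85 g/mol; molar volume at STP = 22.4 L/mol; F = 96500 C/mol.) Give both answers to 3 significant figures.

Q = 14.2 × 1430 = 20310 C; n(e⁻) = 20310 / 96500 = 0.2105 mol
Cathode: Fe²⁺ + 2e⁻ → Fe → n(Fe) = 0.2105/2 = 0.1053 mol → 5.88 g
Anode: 2H₂O → O₂ + 4H⁺ + 4e⁻ → n(O₂) = 0.2105/4 = 0.05263 mol → 1.18 L

5.88 g Fe; 1.18 L O₂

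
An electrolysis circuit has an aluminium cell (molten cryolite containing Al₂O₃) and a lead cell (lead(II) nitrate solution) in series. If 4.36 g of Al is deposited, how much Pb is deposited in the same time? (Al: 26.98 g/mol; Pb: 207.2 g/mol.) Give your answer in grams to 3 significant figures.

n(Al) = 4.36 / 26.98 = 0.1616 mol
Al³⁺ + 3e⁻ → Al, so n(e⁻) = 3 × 0.1616 = 0.4848 mol
In series, the same 0.4848 mol of electrons flows through the second cell.
Pb²⁺ + 2e⁻ → Pb, so n(Pb) = 0.4848 / 2 = 0.2424 mol
m(Pb) = 0.2424 × 207.2 = 50.2 g

50.2 g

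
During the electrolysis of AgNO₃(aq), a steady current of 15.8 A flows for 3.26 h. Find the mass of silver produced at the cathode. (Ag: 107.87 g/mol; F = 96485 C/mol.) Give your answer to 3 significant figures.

Q = 15.8 A × 11736 s = 1.854×10^5 C
n(e⁻) = 1.854×10^5 / 96485 = 1.922 mol
Ag⁺ + e⁻ → Ag, so n(Ag) = 1.922 mol
m = 1.922 × 107.87 = 207 g

207 g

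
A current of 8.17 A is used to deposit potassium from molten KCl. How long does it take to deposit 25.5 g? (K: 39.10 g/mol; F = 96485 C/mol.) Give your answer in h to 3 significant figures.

n(K) = 25.5 / 39.10 = 0.6522 mol
K⁺ + e⁻ → K, so n(e⁻) = 0.6522 mol
Q = 0.6522 × 96485 = 62930 C
t = Q / I = 62930 / 8.17 = 7703 s = 2.14 h

2.14 h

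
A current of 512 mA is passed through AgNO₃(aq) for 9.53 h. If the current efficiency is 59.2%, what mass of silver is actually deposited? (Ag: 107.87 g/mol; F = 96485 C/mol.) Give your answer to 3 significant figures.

Q = 0.512 × 34308 = 17570 C
n(e⁻) = 17570 / 96485 = 0.1821 mol
Ag⁺ + e⁻ → Ag, so theoretical m(Ag) = 0.1821 × 107.87 = 19.64 g
Actual mass = 59.2% × 19.64 = 11.6 g

11.6 g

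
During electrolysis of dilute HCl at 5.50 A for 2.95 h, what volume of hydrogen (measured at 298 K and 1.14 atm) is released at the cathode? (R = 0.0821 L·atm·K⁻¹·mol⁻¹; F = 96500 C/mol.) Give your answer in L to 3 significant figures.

Charge passed = 5.50 × 10620 = 58410 C
n(e⁻) = 58410 / 96500 = 0.6053 mol
2H⁺ + 2e⁻ → H₂, so n(H₂) = 0.6053 / 2 = 0.3027 mol
V = nRT/P = 0.3027 × 0.0821 × 298 / 1.14 = 6.496 L

6.50 L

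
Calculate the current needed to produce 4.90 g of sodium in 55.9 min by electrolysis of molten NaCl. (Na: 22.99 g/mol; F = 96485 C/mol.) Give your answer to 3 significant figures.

6.13 A

n(Na) = 4.90 / 22.99 = 0.2131 mol
Na⁺ + e⁻ → Na, so n(e⁻) = 0.2131 mol
Q = 0.2131 × 96485 = 20560 C
I = Q / t = 20560 / 3354 s = 6.13 A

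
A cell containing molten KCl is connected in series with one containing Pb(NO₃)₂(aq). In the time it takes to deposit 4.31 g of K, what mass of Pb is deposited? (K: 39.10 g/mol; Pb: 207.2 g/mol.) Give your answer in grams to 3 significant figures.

11.4 g

n(K) = 4.31 / 39.10 = 0.1102 mol
K⁺ + e⁻ → K, so n(e⁻) = 0.1102 mol
The cells are in series, so the same charge (and hence the same n(e⁻) = 0.1102 mol) passes through both.
Pb²⁺ + 2e⁻ → Pb, so n(Pb) = 0.1102 / 2 = 0.05510 mol
m(Pb) = 0.05510 × 207.2 = 11.4 g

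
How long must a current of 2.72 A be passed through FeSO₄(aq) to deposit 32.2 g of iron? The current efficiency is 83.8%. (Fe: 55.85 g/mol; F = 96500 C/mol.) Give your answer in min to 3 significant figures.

814 min

n(Fe) = 32.2 / 55.85 = 0.5765 mol
Fe²⁺ + 2e⁻ → Fe, so n(e⁻) = 2 × 0.5765 = 1.153 mol
Q = 1.153 × 96500 / 0.838 = 1.328×10^5 C
t = Q / I = 1.328×10^5 / 2.72 = 48820 s = 814 min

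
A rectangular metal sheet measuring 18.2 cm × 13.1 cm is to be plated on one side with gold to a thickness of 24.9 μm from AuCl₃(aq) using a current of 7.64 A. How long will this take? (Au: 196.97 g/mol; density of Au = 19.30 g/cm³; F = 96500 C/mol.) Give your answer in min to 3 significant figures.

Plated area = 18.2 × 13.1 = 238.4 cm²
Volume = 238.4 × 24.9×10⁻⁴ cm = 0.5936 cm³
m(Au) = 0.5936 × 19.30 = 11.46 g
n(Au) = 11.46 / 196.97 = 0.05818 mol; n(e⁻) = 3 × 0.05818 = 0.1745 mol
Q = 0.1745 × 96500 = 16840 C
t = 16840 / 7.64 = 2204 s = 36.7 min

36.7 min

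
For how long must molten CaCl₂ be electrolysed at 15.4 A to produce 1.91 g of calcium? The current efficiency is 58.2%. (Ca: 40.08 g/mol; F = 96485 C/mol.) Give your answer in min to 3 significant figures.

n(Ca) = 1.91 / 40.08 = 0.04765 mol
Ca²⁺ + 2e⁻ → Ca, so n(e⁻) = 2 × 0.04765 = 0.09530 mol
Q = 0.09530 × 96485 / 0.582 = 15800 C
t = Q / I = 15800 / 15.4 = 1026 s = 17.1 min

17.1 min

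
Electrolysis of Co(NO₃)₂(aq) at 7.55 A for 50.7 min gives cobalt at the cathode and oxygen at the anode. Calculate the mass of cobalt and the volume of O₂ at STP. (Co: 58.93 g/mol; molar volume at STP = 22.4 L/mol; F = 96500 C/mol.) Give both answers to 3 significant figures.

Q = 7.55 × 3042 = 22970 C; n(e⁻) = 22970 / 96500 = 0.2380 mol
Cathode: Co²⁺ + 2e⁻ → Co → n(Co) = 0.2380/2 = 0.1190 mol → 7.01 g
Anode: 2H₂O → O₂ + 4H⁺ + 4e⁻ → n(O₂) = 0.2380/4 = 0.05950 mol → 1.33 L

7.01 g Co; 1.33 L O₂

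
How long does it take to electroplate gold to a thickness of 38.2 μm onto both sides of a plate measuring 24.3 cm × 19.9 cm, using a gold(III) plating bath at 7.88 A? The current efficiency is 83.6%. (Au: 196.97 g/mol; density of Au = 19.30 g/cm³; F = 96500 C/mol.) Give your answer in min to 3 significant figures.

265 min

Plated area = 2 × 24.3 × 19.9 = 967.1 cm²
Volume = 967.1 × 38.2×10⁻⁴ cm = 3.694 cm³
m(Au) = 3.694 × 19.30 = 71.29 g
n(Au) = 71.29 / 196.97 = 0.3619 mol; n(e⁻) = 3 × 0.3619 = 1.086 mol
Q = 1.086 × 96500 / 0.836 = 1.254×10^5 C
t = 1.254×10^5 / 7.88 = 15910 s = 265 min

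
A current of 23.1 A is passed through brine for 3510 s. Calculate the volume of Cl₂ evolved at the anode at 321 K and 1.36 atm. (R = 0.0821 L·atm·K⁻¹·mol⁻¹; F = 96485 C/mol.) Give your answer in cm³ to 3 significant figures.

Q = 23.1 A × 3510 s = 81080 C
Moles of electrons = 81080 / 96485 = 0.8403 mol
2Cl⁻ → Cl₂ + 2e⁻, so n(Cl₂) = 0.8403 / 2 = 0.4202 mol
V = nRT/P = 0.4202 × 0.0821 × 321 / 1.36 = 8.143 L
= 8140 cm³

8140 cm³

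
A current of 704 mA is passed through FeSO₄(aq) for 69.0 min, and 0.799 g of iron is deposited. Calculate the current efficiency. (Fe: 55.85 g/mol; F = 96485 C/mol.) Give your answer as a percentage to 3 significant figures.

Q = 0.704 × 4140 = 2915 C
n(e⁻) = 2915 / 96485 = 0.03021 mol
Fe²⁺ + 2e⁻ → Fe, so theoretical n(Fe) = 0.01511 mol → 0.8439 g
Efficiency = 0.799 / 0.8439 = 0.9468 = 94.7%

94.7%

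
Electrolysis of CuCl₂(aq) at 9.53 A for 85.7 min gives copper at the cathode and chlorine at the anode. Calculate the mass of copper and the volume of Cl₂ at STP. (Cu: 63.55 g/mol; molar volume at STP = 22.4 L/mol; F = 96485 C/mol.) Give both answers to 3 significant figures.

Q = 9.53 × 5142 = 49000 C; n(e⁻) = 49000 / 96485 = 0.5079 mol
Cathode: Cu²⁺ + 2e⁻ → Cu → n(Cu) = 0.5079/2 = 0.2540 mol → 16.1 g
Anode: 2Cl⁻ → Cl₂ + 2e⁻ → n(Cl₂) = 0.5079/2 = 0.2540 mol → 5.69 L

16.1 g Cu; 5.69 L Cl₂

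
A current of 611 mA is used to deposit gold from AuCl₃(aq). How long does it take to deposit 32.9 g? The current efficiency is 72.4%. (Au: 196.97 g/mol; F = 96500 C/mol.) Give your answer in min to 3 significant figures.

1820 min

n(Au) = 32.9 / 196.97 = 0.1670 mol
Au³⁺ + 3e⁻ → Au, so n(e⁻) = 3 × 0.1670 = 0.5010 mol
Q = 0.5010 × 96500 / 0.724 = 66780 C
t = Q / I = 66780 / 0.611 = 1.093×10^5 s = 1820 min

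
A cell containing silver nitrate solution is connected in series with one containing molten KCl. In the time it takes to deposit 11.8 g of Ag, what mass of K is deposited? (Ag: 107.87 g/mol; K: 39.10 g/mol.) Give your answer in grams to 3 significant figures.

n(Ag) = 11.8 / 107.87 = 0.1094 mol
Ag⁺ + e⁻ → Ag, so n(e⁻) = 0.1094 mol
The cells are in series, so the same charge (and hence the same n(e⁻) = 0.1094 mol) passes through both.
K⁺ + e⁻ → K, so n(K) = 0.1094 mol
m(K) = 0.1094 × 39.10 = 4.28 g

4.28 g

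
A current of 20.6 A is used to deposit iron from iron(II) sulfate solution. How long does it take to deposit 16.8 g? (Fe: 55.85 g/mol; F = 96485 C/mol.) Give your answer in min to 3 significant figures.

n(Fe) = 16.8 / 55.85 = 0.3008 mol
Fe²⁺ + 2e⁻ → Fe, so n(e⁻) = 2 × 0.3008 = 0.6016 mol
Q = 0.6016 × 96485 = 58050 C
t = Q / I = 58050 / 20.6 = 2818 s = 47.0 min

47.0 min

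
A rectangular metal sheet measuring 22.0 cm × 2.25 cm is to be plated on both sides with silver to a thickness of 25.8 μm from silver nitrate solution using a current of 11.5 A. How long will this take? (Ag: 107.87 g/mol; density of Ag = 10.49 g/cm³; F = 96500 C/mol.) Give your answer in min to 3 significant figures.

3.47 min

Plated area = 2 × 22.0 × 2.25 = 99.00 cm²
Volume = 99.00 × 25.8×10⁻⁴ cm = 0.2554 cm³
m(Ag) = 0.2554 × 10.49 = 2.679 g
n(Ag) = 2.679 / 107.87 = 0.02484 mol; n(e⁻) = 0.02484 mol
Q = 0.02484 × 96500 = 2397 C
t = 2397 / 11.5 = 208.4 s = 3.47 min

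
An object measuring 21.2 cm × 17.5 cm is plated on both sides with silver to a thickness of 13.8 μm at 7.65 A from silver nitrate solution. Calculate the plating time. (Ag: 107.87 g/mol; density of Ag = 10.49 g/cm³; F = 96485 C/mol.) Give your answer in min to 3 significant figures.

20.9 min

Plated area = 2 × 21.2 × 17.5 = 742.0 cm²
Volume = 742.0 × 13.8×10⁻⁴ cm = 1.024 cm³
m(Ag) = 1.024 × 10.49 = 10.74 g
n(Ag) = 10.74 / 107.87 = 0.09956 mol; n(e⁻) = 0.09956 mol
Q = 0.09956 × 96485 = 9606 C
t = 9606 / 7.65 = 1256 s = 20.9 min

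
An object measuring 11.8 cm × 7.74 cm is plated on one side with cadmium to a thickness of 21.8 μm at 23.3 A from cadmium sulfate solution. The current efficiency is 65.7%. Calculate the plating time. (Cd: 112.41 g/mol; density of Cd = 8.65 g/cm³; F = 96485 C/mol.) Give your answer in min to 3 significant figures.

Plated area = 11.8 × 7.74 = 91.33 cm²
Volume = 91.33 × 21.8×10⁻⁴ cm = 0.1991 cm³
m(Cd) = 0.1991 × 8.65 = 1.722 g
n(Cd) = 1.722 / 112.41 = 0.01532 mol; n(e⁻) = 2 × 0.01532 = 0.03064 mol
Q = 0.03064 × 96485 / 0.657 = 4500 C
t = 4500 / 23.3 = 193.1 s = 3.22 min

3.22 min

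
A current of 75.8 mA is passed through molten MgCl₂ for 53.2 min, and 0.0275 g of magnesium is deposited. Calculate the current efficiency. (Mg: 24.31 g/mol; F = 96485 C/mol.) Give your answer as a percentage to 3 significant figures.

Q = 0.0758 × 3192 = 242.0 C
n(e⁻) = 242.0 / 96485 = 0.002508 mol
Mg²⁺ + 2e⁻ → Mg, so theoretical n(Mg) = 0.001254 mol → 0.03048 g
Efficiency = 0.0275 / 0.03048 = 0.9022 = 90.2%

90.2%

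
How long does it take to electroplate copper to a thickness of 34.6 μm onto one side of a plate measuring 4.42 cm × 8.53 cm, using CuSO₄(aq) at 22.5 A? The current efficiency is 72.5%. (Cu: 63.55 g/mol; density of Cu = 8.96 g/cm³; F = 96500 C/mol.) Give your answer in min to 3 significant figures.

Plated area = 4.42 × 8.53 = 37.70 cm²
Volume = 37.70 × 34.6×10⁻⁴ cm = 0.1304 cm³
m(Cu) = 0.1304 × 8.96 = 1.168 g
n(Cu) = 1.168 / 63.55 = 0.01838 mol; n(e⁻) = 2 × 0.01838 = 0.03676 mol
Q = 0.03676 × 96500 / 0.725 = 4893 C
t = 4893 / 22.5 = 217.5 s = 3.63 min

3.63 min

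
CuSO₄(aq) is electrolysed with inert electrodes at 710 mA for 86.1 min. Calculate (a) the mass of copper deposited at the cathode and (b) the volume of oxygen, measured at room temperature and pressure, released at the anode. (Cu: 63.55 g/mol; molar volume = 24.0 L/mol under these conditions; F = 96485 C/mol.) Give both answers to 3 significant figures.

1.21 g Cu; 0.228 L O₂

Q = 0.710 × 5166 = 3668 C; n(e⁻) = 3668 / 96485 = 0.03802 mol
Cathode: Cu²⁺ + 2e⁻ → Cu → n(Cu) = 0.03802/2 = 0.01901 mol → 1.21 g
Anode: 2H₂O → O₂ + 4H⁺ + 4e⁻ → n(O₂) = 0.03802/4 = 0.009505 mol → 0.228 L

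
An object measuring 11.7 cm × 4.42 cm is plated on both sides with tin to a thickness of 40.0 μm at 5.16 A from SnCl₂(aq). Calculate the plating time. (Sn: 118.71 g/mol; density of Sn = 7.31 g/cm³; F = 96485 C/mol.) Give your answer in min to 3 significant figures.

Plated area = 2 × 11.7 × 4.42 = 103.4 cm²
Volume = 103.4 × 40.0×10⁻⁴ cm = 0.4136 cm³
m(Sn) = 0.4136 × 7.31 = 3.023 g
n(Sn) = 3.023 / 118.71 = 0.02547 mol; n(e⁻) = 2 × 0.02547 = 0.05094 mol
Q = 0.05094 × 96485 = 4915 C
t = 4915 / 5.16 = 952.5 s = 15.9 min

15.9 min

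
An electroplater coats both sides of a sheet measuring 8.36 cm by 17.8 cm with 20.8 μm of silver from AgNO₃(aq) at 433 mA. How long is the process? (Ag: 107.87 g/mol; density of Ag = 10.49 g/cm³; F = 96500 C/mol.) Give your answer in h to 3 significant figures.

3.73 h

Plated area = 2 × 8.36 × 17.8 = 297.6 cm²
Volume = 297.6 × 20.8×10⁻⁴ cm = 0.6190 cm³
m(Ag) = 0.6190 × 10.49 = 6.493 g
n(Ag) = 6.493 / 107.87 = 0.06019 mol; n(e⁻) = 0.06019 mol
Q = 0.06019 × 96500 = 5808 C
t = 5808 / 0.433 = 13410 s = 3.73 h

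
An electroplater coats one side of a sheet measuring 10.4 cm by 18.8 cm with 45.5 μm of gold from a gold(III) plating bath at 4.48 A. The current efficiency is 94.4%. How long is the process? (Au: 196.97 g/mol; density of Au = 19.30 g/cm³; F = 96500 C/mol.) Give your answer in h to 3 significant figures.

1.66 h

Plated area = 10.4 × 18.8 = 195.5 cm²
Volume = 195.5 × 45.5×10⁻⁴ cm = 0.8895 cm³
m(Au) = 0.8895 × 19.30 = 17.17 g
n(Au) = 17.17 / 196.97 = 0.08717 mol; n(e⁻) = 3 × 0.08717 = 0.2615 mol
Q = 0.2615 × 96500 / 0.944 = 26730 C
t = 26730 / 4.48 = 5967 s = 1.66 h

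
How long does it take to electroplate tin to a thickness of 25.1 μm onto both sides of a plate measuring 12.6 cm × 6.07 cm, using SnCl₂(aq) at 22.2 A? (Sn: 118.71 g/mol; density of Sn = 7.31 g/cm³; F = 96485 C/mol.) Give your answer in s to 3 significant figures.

Plated area = 2 × 12.6 × 6.07 = 153.0 cm²
Volume = 153.0 × 25.1×10⁻⁴ cm = 0.3840 cm³
m(Sn) = 0.3840 × 7.31 = 2.807 g
n(Sn) = 2.807 / 118.71 = 0.02365 mol; n(e⁻) = 2 × 0.02365 = 0.04730 mol
Q = 0.04730 × 96485 = 4564 C
t = 4564 / 22.2 = 205.6 s

206 s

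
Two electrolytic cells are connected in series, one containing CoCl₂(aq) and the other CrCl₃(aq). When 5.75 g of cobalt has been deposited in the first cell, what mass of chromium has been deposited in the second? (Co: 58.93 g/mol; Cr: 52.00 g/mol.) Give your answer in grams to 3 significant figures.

3.38 g

n(Co) = 5.75 / 58.93 = 0.09757 mol
Co²⁺ + 2e⁻ → Co, so n(e⁻) = 2 × 0.09757 = 0.1951 mol
Since the cells are in series, n(e⁻) in the Cr cell is also 0.1951 mol.
Cr³⁺ + 3e⁻ → Cr, so n(Cr) = 0.1951 / 3 = 0.06503 mol
m(Cr) = 0.06503 × 52.00 = 3.38 g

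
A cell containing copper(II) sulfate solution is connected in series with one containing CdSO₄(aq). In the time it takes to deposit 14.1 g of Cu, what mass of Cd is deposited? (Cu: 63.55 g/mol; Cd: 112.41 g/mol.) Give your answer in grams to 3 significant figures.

n(Cu) = 14.1 / 63.55 = 0.2219 mol
Cu²⁺ + 2e⁻ → Cu, so n(e⁻) = 2 × 0.2219 = 0.4438 mol
Since the cells are in series, n(e⁻) in the Cd cell is also 0.4438 mol.
Cd²⁺ + 2e⁻ → Cd, so n(Cd) = 0.4438 / 2 = 0.2219 mol
m(Cd) = 0.2219 × 112.41 = 24.9 g

24.9 g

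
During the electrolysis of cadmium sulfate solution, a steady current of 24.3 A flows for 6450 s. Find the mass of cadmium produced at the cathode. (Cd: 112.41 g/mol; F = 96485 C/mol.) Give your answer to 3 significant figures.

91.3 g

Charge passed = 24.3 × 6450 = 1.567×10^5 C
Moles of electrons = 1.567×10^5 / 96485 = 1.624 mol
Cd²⁺ + 2e⁻ → Cd, so n(Cd) = 1.624 / 2 = 0.8120 mol
m = 0.8120 × 112.41 = 91.3 g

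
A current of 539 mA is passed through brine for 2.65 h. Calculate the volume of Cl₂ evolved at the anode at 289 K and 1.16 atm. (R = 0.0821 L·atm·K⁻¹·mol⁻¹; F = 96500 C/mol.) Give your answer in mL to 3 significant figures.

Q = It = 0.539 × 9540 = 5142 C
Moles of electrons = 5142 / 96500 = 0.05328 mol
2Cl⁻ → Cl₂ + 2e⁻, so n(Cl₂) = 0.05328 / 2 = 0.02664 mol
V = nRT/P = 0.02664 × 0.0821 × 289 / 1.16 = 0.5449 L
= 545 mL

545 mL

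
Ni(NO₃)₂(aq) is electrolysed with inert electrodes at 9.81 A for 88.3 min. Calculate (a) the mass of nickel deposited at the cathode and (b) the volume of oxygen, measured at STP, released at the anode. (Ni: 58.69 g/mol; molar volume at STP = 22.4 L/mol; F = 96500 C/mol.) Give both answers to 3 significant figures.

15.8 g Ni; 3.02 L O₂

Q = 9.81 × 5298 = 51970 C; n(e⁻) = 51970 / 96500 = 0.5385 mol
Cathode: Ni²⁺ + 2e⁻ → Ni → n(Ni) = 0.5385/2 = 0.2693 mol → 15.8 g
Anode: 2H₂O → O₂ + 4H⁺ + 4e⁻ → n(O₂) = 0.5385/4 = 0.1346 mol → 3.02 L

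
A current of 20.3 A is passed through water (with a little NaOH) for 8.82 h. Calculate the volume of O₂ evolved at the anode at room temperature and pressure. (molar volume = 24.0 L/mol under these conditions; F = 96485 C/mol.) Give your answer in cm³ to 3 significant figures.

40100 cm³

Q = 20.3 A × 31752 s = 6.446×10^5 C
n(e⁻) = 6.446×10^5 / 96485 = 6.681 mol
2H₂O → O₂ + 4H⁺ + 4e⁻, so n(O₂) = 6.681 / 4 = 1.670 mol
V = 1.670 × 24.0 = 40.08 L
= 40100 cm³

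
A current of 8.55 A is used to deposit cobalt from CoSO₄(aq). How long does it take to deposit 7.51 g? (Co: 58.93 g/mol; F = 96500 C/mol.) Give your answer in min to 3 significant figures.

47.9 min

n(Co) = 7.51 / 58.93 = 0.1274 mol
Co²⁺ + 2e⁻ → Co, so n(e⁻) = 2 × 0.1274 = 0.2548 mol
Q = 0.2548 × 96500 = 24590 C
t = Q / I = 24590 / 8.55 = 2876 s = 47.9 min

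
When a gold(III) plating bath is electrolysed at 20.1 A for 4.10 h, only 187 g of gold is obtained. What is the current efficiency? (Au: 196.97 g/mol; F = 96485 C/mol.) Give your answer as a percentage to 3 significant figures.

Q = 20.1 × 14760 = 2.967×10^5 C
n(e⁻) = 2.967×10^5 / 96485 = 3.075 mol
Au³⁺ + 3e⁻ → Au, so theoretical n(Au) = 1.025 mol → 201.9 g
Efficiency = 187 / 201.9 = 0.9262 = 92.6%

92.6%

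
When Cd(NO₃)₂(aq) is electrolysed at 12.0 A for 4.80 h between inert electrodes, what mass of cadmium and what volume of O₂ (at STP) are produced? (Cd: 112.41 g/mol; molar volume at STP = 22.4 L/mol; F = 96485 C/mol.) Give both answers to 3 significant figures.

121 g Cd; 12.0 L O₂

Q = 12.0 × 17280 = 2.074×10^5 C; n(e⁻) = 2.074×10^5 / 96485 = 2.150 mol
Cathode: Cd²⁺ + 2e⁻ → Cd → n(Cd) = 2.150/2 = 1.075 mol → 121 g
Anode: 2H₂O → O₂ + 4H⁺ + 4e⁻ → n(O₂) = 2.150/4 = 0.5375 mol → 12.0 L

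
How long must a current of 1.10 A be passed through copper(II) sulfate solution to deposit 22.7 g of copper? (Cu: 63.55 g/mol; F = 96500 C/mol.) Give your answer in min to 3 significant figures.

1040 min

n(Cu) = 22.7 / 63.55 = 0.3572 mol
Cu²⁺ + 2e⁻ → Cu, so n(e⁻) = 2 × 0.3572 = 0.7144 mol
Q = 0.7144 × 96500 = 68940 C
t = Q / I = 68940 / 1.10 = 62670 s = 1040 min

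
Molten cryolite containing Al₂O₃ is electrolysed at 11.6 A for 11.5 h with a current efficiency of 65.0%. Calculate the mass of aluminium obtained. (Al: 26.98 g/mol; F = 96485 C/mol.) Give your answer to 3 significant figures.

Q = 11.6 × 41400 = 4.802×10^5 C
n(e⁻) = 4.802×10^5 / 96485 = 4.977 mol
Al³⁺ + 3e⁻ → Al, so theoretical m(Al) = 1.659 × 26.98 = 44.76 g
Actual mass = 65.0% × 44.76 = 29.1 g

29.1 g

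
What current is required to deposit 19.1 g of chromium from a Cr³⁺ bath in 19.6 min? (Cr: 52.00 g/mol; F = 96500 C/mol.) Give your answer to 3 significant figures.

n(Cr) = 19.1 / 52.00 = 0.3673 mol
Cr³⁺ + 3e⁻ → Cr, so n(e⁻) = 3 × 0.3673 = 1.102 mol
Q = 1.102 × 96500 = 1.063×10^5 C
I = Q / t = 1.063×10^5 / 1176 s = 90.4 A

90.4 A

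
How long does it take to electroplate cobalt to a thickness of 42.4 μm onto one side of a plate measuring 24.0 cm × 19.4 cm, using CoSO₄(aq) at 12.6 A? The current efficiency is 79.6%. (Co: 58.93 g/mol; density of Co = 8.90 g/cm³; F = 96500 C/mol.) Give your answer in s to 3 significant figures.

5740 s

Plated area = 24.0 × 19.4 = 465.6 cm²
Volume = 465.6 × 42.4×10⁻⁴ cm = 1.974 cm³
m(Co) = 1.974 × 8.90 = 17.57 g
n(Co) = 17.57 / 58.93 = 0.2982 mol; n(e⁻) = 2 × 0.2982 = 0.5964 mol
Q = 0.5964 × 96500 / 0.796 = 72300 C
t = 72300 / 12.6 = 5738 s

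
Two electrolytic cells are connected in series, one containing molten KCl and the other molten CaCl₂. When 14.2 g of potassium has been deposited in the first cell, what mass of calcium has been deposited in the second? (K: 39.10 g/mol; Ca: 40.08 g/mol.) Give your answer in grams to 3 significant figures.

n(K) = 14.2 / 39.10 = 0.3632 mol
K⁺ + e⁻ → K, so n(e⁻) = 0.3632 mol
In series, the same 0.3632 mol of electrons flows through the second cell.
Ca²⁺ + 2e⁻ → Ca, so n(Ca) = 0.3632 / 2 = 0.1816 mol
m(Ca) = 0.1816 × 40.08 = 7.28 g

7.28 g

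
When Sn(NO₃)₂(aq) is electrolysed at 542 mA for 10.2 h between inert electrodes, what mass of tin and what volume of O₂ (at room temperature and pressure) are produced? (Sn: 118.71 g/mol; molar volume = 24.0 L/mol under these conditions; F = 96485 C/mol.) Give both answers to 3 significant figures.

12.2 g Sn; 1.24 L O₂

Q = 0.542 × 36720 = 19900 C; n(e⁻) = 19900 / 96485 = 0.2062 mol
Cathode: Sn²⁺ + 2e⁻ → Sn → n(Sn) = 0.2062/2 = 0.1031 mol → 12.2 g
Anode: 2H₂O → O₂ + 4H⁺ + 4e⁻ → n(O₂) = 0.2062/4 = 0.05155 mol → 1.24 L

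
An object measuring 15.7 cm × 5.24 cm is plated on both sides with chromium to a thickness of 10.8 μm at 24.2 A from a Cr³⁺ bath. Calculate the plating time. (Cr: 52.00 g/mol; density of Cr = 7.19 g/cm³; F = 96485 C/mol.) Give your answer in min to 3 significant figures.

4.90 min

Plated area = 2 × 15.7 × 5.24 = 164.5 cm²
Volume = 164.5 × 10.8×10⁻⁴ cm = 0.1777 cm³
m(Cr) = 0.1777 × 7.19 = 1.278 g
n(Cr) = 1.278 / 52.00 = 0.02458 mol; n(e⁻) = 3 × 0.02458 = 0.07374 mol
Q = 0.07374 × 96485 = 7115 C
t = 7115 / 24.2 = 294.0 s = 4.90 min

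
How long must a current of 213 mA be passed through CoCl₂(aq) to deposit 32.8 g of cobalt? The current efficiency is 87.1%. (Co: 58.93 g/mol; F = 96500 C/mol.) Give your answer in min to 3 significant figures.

9650 min

n(Co) = 32.8 / 58.93 = 0.5566 mol
Co²⁺ + 2e⁻ → Co, so n(e⁻) = 2 × 0.5566 = 1.113 mol
Q = 1.113 × 96500 / 0.871 = 1.233×10^5 C
t = Q / I = 1.233×10^5 / 0.213 = 5.789×10^5 s = 9650 min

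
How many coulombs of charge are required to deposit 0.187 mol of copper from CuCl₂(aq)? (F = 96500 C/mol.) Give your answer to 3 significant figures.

36100 C

Cu²⁺ + 2e⁻ → Cu, so n(e⁻) = 2 × 0.187 = 0.3740 mol
Q = 0.3740 × 96500 = 36090 C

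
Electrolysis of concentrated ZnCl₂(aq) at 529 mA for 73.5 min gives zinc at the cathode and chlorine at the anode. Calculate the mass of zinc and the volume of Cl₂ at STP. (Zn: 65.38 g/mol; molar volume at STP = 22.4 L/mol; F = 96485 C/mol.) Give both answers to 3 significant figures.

Q = 0.529 × 4410 = 2333 C; n(e⁻) = 2333 / 96485 = 0.02418 mol
Cathode: Zn²⁺ + 2e⁻ → Zn → n(Zn) = 0.02418/2 = 0.01209 mol → 0.790 g
Anode: 2Cl⁻ → Cl₂ + 2e⁻ → n(Cl₂) = 0.02418/2 = 0.01209 mol → 0.271 L

0.790 g Zn; 0.271 L Cl₂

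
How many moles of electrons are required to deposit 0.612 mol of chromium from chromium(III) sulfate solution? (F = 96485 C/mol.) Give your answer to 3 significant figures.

Cr³⁺ + 3e⁻ → Cr, so n(e⁻) = 3 × 0.612 = 1.836 mol

1.84 mol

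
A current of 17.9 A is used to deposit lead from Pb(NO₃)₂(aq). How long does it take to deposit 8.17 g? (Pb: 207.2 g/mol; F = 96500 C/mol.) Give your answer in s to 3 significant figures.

n(Pb) = 8.17 / 207.2 = 0.03943 mol
Pb²⁺ + 2e⁻ → Pb, so n(e⁻) = 2 × 0.03943 = 0.07886 mol
Q = 0.07886 × 96500 = 7610 C
t = Q / I = 7610 / 17.9 = 425.1 s

425 s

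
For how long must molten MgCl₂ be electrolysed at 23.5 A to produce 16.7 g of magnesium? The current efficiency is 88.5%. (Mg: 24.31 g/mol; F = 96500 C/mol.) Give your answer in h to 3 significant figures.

n(Mg) = 16.7 / 24.31 = 0.6870 mol
Mg²⁺ + 2e⁻ → Mg, so n(e⁻) = 2 × 0.6870 = 1.374 mol
Q = 1.374 × 96500 / 0.885 = 1.498×10^5 C
t = Q / I = 1.498×10^5 / 23.5 = 6374 s = 1.77 h

1.77 h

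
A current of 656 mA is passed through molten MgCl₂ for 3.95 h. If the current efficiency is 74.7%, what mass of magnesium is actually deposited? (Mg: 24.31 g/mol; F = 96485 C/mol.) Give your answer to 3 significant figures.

Q = 0.656 × 14220 = 9328 C
n(e⁻) = 9328 / 96485 = 0.09668 mol
Mg²⁺ + 2e⁻ → Mg, so theoretical m(Mg) = 0.04834 × 24.31 = 1.175 g
Actual mass = 74.7% × 1.175 = 0.878 g

0.878 g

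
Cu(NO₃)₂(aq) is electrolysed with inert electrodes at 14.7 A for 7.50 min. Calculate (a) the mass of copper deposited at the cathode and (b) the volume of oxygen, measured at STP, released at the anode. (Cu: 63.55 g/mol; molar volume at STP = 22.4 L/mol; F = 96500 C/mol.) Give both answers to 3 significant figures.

Q = 14.7 × 450 = 6615 C; n(e⁻) = 6615 / 96500 = 0.06855 mol
Cathode: Cu²⁺ + 2e⁻ → Cu → n(Cu) = 0.06855/2 = 0.03428 mol → 2.18 g
Anode: 2H₂O → O₂ + 4H⁺ + 4e⁻ → n(O₂) = 0.06855/4 = 0.01714 mol → 0.384 L

2.18 g Cu; 0.384 L O₂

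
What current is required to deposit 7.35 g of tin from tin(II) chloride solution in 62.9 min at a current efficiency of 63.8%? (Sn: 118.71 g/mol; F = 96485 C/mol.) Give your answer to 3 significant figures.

n(Sn) = 7.35 / 118.71 = 0.06192 mol
Sn²⁺ + 2e⁻ → Sn, so n(e⁻) = 2 × 0.06192 = 0.1238 mol
Q = 0.1238 × 96485 / 0.638 = 18720 C
I = Q / t = 18720 / 3774 s = 4.96 A

4.96 A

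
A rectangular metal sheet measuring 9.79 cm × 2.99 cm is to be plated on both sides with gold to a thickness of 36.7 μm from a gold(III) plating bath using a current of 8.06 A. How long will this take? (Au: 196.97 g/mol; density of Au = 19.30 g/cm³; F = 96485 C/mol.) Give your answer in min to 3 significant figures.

Plated area = 2 × 9.79 × 2.99 = 58.54 cm²
Volume = 58.54 × 36.7×10⁻⁴ cm = 0.2148 cm³
m(Au) = 0.2148 × 19.30 = 4.146 g
n(Au) = 4.146 / 196.97 = 0.02105 mol; n(e⁻) = 3 × 0.02105 = 0.06315 mol
Q = 0.06315 × 96485 = 6093 C
t = 6093 / 8.06 = 756.0 s = 12.6 min

12.6 min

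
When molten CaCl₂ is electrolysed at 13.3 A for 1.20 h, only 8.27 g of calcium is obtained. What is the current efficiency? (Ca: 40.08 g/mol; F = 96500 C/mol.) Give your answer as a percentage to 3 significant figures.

69.3%

Q = 13.3 × 4320 = 57460 C
n(e⁻) = 57460 / 96500 = 0.5954 mol
Ca²⁺ + 2e⁻ → Ca, so theoretical n(Ca) = 0.2977 mol → 11.93 g
Efficiency = 8.27 / 11.93 = 0.6932 = 69.3%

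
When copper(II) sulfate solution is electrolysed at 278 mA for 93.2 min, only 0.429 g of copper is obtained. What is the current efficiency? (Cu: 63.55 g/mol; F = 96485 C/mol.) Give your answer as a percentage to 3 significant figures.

Q = 0.278 × 5592 = 1555 C
n(e⁻) = 1555 / 96485 = 0.01612 mol
Cu²⁺ + 2e⁻ → Cu, so theoretical n(Cu) = 0.008060 mol → 0.5122 g
Efficiency = 0.429 / 0.5122 = 0.8376 = 83.8%

83.8%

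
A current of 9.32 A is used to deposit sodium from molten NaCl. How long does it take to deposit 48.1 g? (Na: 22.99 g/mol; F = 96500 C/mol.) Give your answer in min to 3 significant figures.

n(Na) = 48.1 / 22.99 = 2.092 mol
Na⁺ + e⁻ → Na, so n(e⁻) = 2.092 mol
Q = 2.092 × 96500 = 2.019×10^5 C
t = Q / I = 2.019×10^5 / 9.32 = 21660 s = 361 min

361 min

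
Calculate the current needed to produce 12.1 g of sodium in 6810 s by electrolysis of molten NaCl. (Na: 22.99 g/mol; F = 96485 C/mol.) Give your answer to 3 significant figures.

7.46 A

n(Na) = 12.1 / 22.99 = 0.5263 mol
Na⁺ + e⁻ → Na, so n(e⁻) = 0.5263 mol
Q = 0.5263 × 96485 = 50780 C
I = Q / t = 50780 / 6810 s = 7.46 A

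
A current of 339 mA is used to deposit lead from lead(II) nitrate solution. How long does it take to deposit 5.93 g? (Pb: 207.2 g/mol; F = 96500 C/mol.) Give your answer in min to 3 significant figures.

272 min

n(Pb) = 5.93 / 207.2 = 0.02862 mol
Pb²⁺ + 2e⁻ → Pb, so n(e⁻) = 2 × 0.02862 = 0.05724 mol
Q = 0.05724 × 96500 = 5524 C
t = Q / I = 5524 / 0.339 = 16290 s = 272 min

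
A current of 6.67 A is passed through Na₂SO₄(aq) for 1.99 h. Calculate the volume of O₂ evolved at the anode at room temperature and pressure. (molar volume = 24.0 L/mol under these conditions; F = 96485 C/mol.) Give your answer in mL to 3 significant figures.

Charge passed = 6.67 × 7164 = 47780 C
n(e⁻) = 47780 / 96485 = 0.4952 mol
2H₂O → O₂ + 4H⁺ + 4e⁻, so n(O₂) = 0.4952 / 4 = 0.1238 mol
V = 0.1238 × 24.0 = 2.971 L
= 2970 mL

2970 mL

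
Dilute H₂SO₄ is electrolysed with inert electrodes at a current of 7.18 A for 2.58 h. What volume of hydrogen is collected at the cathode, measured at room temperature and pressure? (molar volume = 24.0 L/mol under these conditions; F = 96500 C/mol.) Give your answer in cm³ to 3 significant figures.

Q = 7.18 A × 9288 s = 66690 C
Moles of electrons = 66690 / 96500 = 0.6911 mol
2H⁺ + 2e⁻ → H₂, so n(H₂) = 0.6911 / 2 = 0.3456 mol
V = 0.3456 × 24.0 = 8.294 L
= 8290 cm³

8290 cm³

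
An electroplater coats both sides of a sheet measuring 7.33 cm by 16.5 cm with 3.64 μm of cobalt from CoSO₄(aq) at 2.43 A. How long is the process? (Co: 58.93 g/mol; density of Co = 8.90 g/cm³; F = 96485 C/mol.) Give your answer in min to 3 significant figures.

Plated area = 2 × 7.33 × 16.5 = 241.9 cm²
Volume = 241.9 × 3.64×10⁻⁴ cm = 0.08805 cm³
m(Co) = 0.08805 × 8.90 = 0.7836 g
n(Co) = 0.7836 / 58.93 = 0.01330 mol; n(e⁻) = 2 × 0.01330 = 0.02660 mol
Q = 0.02660 × 96485 = 2567 C
t = 2567 / 2.43 = 1056 s = 17.6 min

17.6 min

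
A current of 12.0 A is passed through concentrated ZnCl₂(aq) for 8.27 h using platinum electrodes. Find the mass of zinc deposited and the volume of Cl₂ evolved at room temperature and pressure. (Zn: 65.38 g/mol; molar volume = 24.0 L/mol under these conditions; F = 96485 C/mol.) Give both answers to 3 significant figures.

121 g Zn; 44.4 L Cl₂

Q = 12.0 × 29772 = 3.573×10^5 C; n(e⁻) = 3.573×10^5 / 96485 = 3.703 mol
Cathode: Zn²⁺ + 2e⁻ → Zn → n(Zn) = 3.703/2 = 1.852 mol → 121 g
Anode: 2Cl⁻ → Cl₂ + 2e⁻ → n(Cl₂) = 3.703/2 = 1.852 mol → 44.4 L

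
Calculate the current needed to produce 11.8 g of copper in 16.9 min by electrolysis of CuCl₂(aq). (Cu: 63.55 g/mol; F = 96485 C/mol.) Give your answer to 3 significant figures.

35.3 A

n(Cu) = 11.8 / 63.55 = 0.1857 mol
Cu²⁺ + 2e⁻ → Cu, so n(e⁻) = 2 × 0.1857 = 0.3714 mol
Q = 0.3714 × 96485 = 35830 C
I = Q / t = 35830 / 1014 s = 35.3 A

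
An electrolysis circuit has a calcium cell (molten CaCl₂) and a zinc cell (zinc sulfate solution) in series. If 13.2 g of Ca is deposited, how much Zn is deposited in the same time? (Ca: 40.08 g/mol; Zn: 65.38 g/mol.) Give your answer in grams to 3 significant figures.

n(Ca) = 13.2 / 40.08 = 0.3293 mol
Ca²⁺ + 2e⁻ → Ca, so n(e⁻) = 2 × 0.3293 = 0.6586 mol
The cells are in series, so the same charge (and hence the same n(e⁻) = 0.6586 mol) passes through both.
Zn²⁺ + 2e⁻ → Zn, so n(Zn) = 0.6586 / 2 = 0.3293 mol
m(Zn) = 0.3293 × 65.38 = 21.5 g

21.5 g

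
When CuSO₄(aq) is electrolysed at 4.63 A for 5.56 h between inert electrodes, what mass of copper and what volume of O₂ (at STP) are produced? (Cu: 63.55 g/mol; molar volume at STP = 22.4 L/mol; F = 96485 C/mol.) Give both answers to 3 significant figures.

30.5 g Cu; 5.38 L O₂

Q = 4.63 × 20016 = 92670 C; n(e⁻) = 92670 / 96485 = 0.9605 mol
Cathode: Cu²⁺ + 2e⁻ → Cu → n(Cu) = 0.9605/2 = 0.4803 mol → 30.5 g
Anode: 2H₂O → O₂ + 4H⁺ + 4e⁻ → n(O₂) = 0.9605/4 = 0.2401 mol → 5.38 L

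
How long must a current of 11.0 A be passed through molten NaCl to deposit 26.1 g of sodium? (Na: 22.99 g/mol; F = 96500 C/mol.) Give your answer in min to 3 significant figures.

n(Na) = 26.1 / 22.99 = 1.135 mol
Na⁺ + e⁻ → Na, so n(e⁻) = 1.135 mol
Q = 1.135 × 96500 = 1.095×10^5 C
t = Q / I = 1.095×10^5 / 11.0 = 9955 s = 166 min

166 min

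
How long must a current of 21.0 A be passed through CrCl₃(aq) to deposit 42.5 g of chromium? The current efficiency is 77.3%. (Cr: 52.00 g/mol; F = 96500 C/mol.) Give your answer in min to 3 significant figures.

243 min

n(Cr) = 42.5 / 52.00 = 0.8173 mol
Cr³⁺ + 3e⁻ → Cr, so n(e⁻) = 3 × 0.8173 = 2.452 mol
Q = 2.452 × 96500 / 0.773 = 3.061×10^5 C
t = Q / I = 3.061×10^5 / 21.0 = 14580 s = 243 min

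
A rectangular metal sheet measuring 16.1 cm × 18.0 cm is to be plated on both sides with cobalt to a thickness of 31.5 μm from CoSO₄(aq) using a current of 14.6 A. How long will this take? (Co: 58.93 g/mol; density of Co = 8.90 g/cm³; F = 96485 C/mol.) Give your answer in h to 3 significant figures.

Plated area = 2 × 16.1 × 18.0 = 579.6 cm²
Volume = 579.6 × 31.5×10⁻⁴ cm = 1.826 cm³
m(Co) = 1.826 × 8.90 = 16.25 g
n(Co) = 16.25 / 58.93 = 0.2758 mol; n(e⁻) = 2 × 0.2758 = 0.5516 mol
Q = 0.5516 × 96485 = 53220 C
t = 53220 / 14.6 = 3645 s = 1.01 h

1.01 h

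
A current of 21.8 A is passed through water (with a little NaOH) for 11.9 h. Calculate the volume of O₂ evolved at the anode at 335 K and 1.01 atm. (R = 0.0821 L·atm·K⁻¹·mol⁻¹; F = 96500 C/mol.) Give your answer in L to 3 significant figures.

65.9 L

Q = 21.8 A × 42840 s = 9.339×10^5 C
n(e⁻) = Q/F = 9.339×10^5/96500 = 9.678 mol
2H₂O → O₂ + 4H⁺ + 4e⁻, so n(O₂) = 9.678 / 4 = 2.420 mol
V = nRT/P = 2.420 × 0.0821 × 335 / 1.01 = 65.90 L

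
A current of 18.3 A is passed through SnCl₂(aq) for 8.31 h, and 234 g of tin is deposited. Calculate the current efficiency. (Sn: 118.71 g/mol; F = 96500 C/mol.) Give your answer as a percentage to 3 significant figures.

Q = 18.3 × 29916 = 5.475×10^5 C
n(e⁻) = 5.475×10^5 / 96500 = 5.674 mol
Sn²⁺ + 2e⁻ → Sn, so theoretical n(Sn) = 2.837 mol → 336.8 g
Efficiency = 234 / 336.8 = 0.6948 = 69.5%

69.5%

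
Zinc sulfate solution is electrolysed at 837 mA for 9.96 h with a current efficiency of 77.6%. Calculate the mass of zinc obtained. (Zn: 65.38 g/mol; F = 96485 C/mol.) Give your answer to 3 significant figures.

Q = 0.837 × 35856 = 30010 C
n(e⁻) = 30010 / 96485 = 0.3110 mol
Zn²⁺ + 2e⁻ → Zn, so theoretical m(Zn) = 0.1555 × 65.38 = 10.17 g
Actual mass = 77.6% × 10.17 = 7.89 g

7.89 g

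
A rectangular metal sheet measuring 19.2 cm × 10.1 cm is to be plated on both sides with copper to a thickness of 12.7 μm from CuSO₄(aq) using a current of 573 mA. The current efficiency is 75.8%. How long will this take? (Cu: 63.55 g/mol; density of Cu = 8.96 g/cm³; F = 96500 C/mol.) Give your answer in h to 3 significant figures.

Plated area = 2 × 19.2 × 10.1 = 387.8 cm²
Volume = 387.8 × 12.7×10⁻⁴ cm = 0.4925 cm³
m(Cu) = 0.4925 × 8.96 = 4.413 g
n(Cu) = 4.413 / 63.55 = 0.06944 mol; n(e⁻) = 2 × 0.06944 = 0.1389 mol
Q = 0.1389 × 96500 / 0.758 = 17680 C
t = 17680 / 0.573 = 30860 s = 8.57 h

8.57 h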